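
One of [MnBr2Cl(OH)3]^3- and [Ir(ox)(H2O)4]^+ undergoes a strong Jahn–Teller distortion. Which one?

[MnBr2Cl(OH)3]^3-

[MnBr2Cl(OH)3]^3-: Ligand charges: each bromide is −1; each chloride is −1; each hydroxide is −1. With an overall charge of −3 the manganese centre must be in the +3 oxidation state. Manganese is a group-7 element; Mn(III) is therefore d⁴. Bromide, chloride, and hydroxide are weak-field ligands for a first-row metal, so the complex is high-spin. The t₂g³e_g¹ (high-spin) configuration has an unevenly filled e_g set; the Jahn–Teller theorem predicts a tetragonal distortion (typically axial elongation) to lift the degeneracy.
[Ir(ox)(H2O)4]^+: Summing ligand charges against the +1 overall charge gives an oxidation state of +3 for iridium. Iridium is a group-9 element; Ir(III) is therefore d⁶. A 5d ion has a large Δₒ and is invariably low-spin. The d⁶ configuration leaves the e_g set evenly filled (or empty) — no strong Jahn–Teller driving force.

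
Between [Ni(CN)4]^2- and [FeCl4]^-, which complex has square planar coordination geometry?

[Ni(CN)4]^2-

For [Ni(CN)4]^2-: Ligand charges: each cyanide is −1. With an overall charge of −2 the nickel centre must be in the +2 oxidation state. Nickel is a group-10 element; Ni(II) is therefore d⁸. Cyanide is a strong-field ligand (high in the spectrochemical series). A 3d d⁸ ion with strong-field ligands gains enough CFSE to favour square planar over tetrahedral. → square planar.
For [FeCl4]^-: Each chloride is −1; balancing the −1 overall charge requires Fe(III). Fe sits in group 8, so the d-electron count is 8 − 3 = 5. A high-spin d⁵ ion has zero CFSE in either geometry, so four ligands adopt the sterically favoured tetrahedral geometry. → tetrahedral.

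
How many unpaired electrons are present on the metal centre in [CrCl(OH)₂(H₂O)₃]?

Summing ligand charges against the 0 overall charge gives an oxidation state of +3 for chromium.
Group 6 minus oxidation state 3 gives a d³ configuration.
In an octahedral field the d³ configuration is t₂g³e_g⁰ (only one arrangement possible), giving 3 unpaired electrons.

3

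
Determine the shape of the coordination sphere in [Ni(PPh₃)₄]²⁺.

Summing ligand charges against the +2 overall charge gives an oxidation state of +2 for nickel.
Ni sits in group 10, so the d-electron count is 10 − 2 = 8.
With 4 monodentate ligands the coordination number is 4.
Triphenylphosphine is a strong-field ligand (high in the spectrochemical series).
A 3d d⁸ ion with strong-field ligands gains enough CFSE to favour square planar over tetrahedral.

square planar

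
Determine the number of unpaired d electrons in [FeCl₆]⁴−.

4

Ligand charges: each chloride is −1. With an overall charge of −4 the iron centre must be in the +2 oxidation state.
Group 8 minus oxidation state 2 gives a d⁶ configuration.
The spin state decides the count: Chloride is a weak-field ligand for a first-row metal, so the complex is high-spin.
An octahedral high-spin d⁶ ion is t₂g⁴e_g², giving 4 unpaired electrons.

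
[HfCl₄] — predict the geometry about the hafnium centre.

Each chloride is −1; balancing the 0 overall charge requires Hf(IV).
Hf sits in group 4, so the d-electron count is 4 − 4 = 0.
With 4 monodentate ligands the coordination number is 4.
A d⁰ ion has no crystal-field stabilisation preference between square planar and tetrahedral, so four ligands adopt the sterically favoured tetrahedral geometry.

tetrahedral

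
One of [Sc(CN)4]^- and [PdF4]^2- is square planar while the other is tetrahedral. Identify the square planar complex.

For [Sc(CN)4]^-: Ligand charges: each cyanide is −1. With an overall charge of −1 the scandium centre must be in the +3 oxidation state. Group 3 minus oxidation state 3 gives a d⁰ configuration. A d⁰ ion has no crystal-field stabilisation preference between square planar and tetrahedral, so four ligands adopt the sterically favoured tetrahedral geometry. → tetrahedral.
For [PdF4]^2-: Each fluoride is −1; balancing the −2 overall charge requires Pd(II). Palladium is a group-10 element; Pd(II) is therefore d⁸. A 4d d⁸ ion has a large crystal-field splitting; square planar leaves the high-energy d_{x²−y²} orbital empty and maximises CFSE. → square planar.

[PdF4]^2-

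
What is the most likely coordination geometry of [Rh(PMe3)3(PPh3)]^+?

Ligand charges: trimethylphosphine is neutral; triphenylphosphine is neutral. With an overall charge of +1 the rhodium centre must be in the +1 oxidation state.
Rh sits in group 9, so the d-electron count is 9 − 1 = 8.
Coordination number: 4.
A 4d d⁸ ion has a large crystal-field splitting; square planar leaves the high-energy d_{x²−y²} orbital empty and maximises CFSE.

square planar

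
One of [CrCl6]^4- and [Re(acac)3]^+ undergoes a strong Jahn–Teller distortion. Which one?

[CrCl6]^4-: Summing ligand charges against the −4 overall charge gives an oxidation state of +2 for chromium. Chromium is a group-6 element; Cr(II) is therefore d⁴. Chloride is a weak-field ligand for a first-row metal, so the complex is high-spin. The t₂g³e_g¹ (high-spin) configuration has an unevenly filled e_g set; the Jahn–Teller theorem predicts a tetragonal distortion (typically axial elongation) to lift the degeneracy.
[Re(acac)3]^+: Ligand charges: each acetylacetonate is −1. With an overall charge of +1 the rhenium centre must be in the +4 oxidation state. Re sits in group 7, so the d-electron count is 7 − 4 = 3. The d³ configuration leaves the e_g set evenly filled (or empty) — no strong Jahn–Teller driving force.

[CrCl6]^4-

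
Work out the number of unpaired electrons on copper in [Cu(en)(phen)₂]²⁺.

1 unpaired electron

Ligand charges: ethylenediamine is neutral; 1,10-phenanthroline is neutral. With an overall charge of +2 the copper centre must be in the +2 oxidation state.
Cu sits in group 11, so the d-electron count is 11 − 2 = 9.
Counting donor atoms: 1×ethylenediamine (bidentate) → 2 donors; 2×1,10-phenanthroline (bidentate) → 4 donors. Coordination number = 6.
In an octahedral field the d⁹ configuration is t₂g⁶e_g³ (only one arrangement possible), giving 1 unpaired electron.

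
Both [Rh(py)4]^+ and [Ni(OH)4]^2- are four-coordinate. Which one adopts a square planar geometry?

For [Rh(py)4]^+: Ligand charges: pyridine is neutral. With an overall charge of +1 the rhodium centre must be in the +1 oxidation state. Group 9 minus oxidation state 1 gives a d⁸ configuration. A 4d d⁸ ion has a large crystal-field splitting; square planar leaves the high-energy d_{x²−y²} orbital empty and maximises CFSE. → square planar.
For [Ni(OH)4]^2-: Summing ligand charges against the −2 overall charge gives an oxidation state of +2 for nickel. Group 10 minus oxidation state 2 gives a d⁸ configuration. Hydroxide is a weak-field ligand. With weak-field ligands the CFSE gain from square planar is small, so a 3d d⁸ ion takes the sterically preferred tetrahedral geometry. → tetrahedral.

[Rh(py)4]^+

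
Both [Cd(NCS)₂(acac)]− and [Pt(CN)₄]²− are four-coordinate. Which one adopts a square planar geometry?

[Pt(CN)₄]²−

For [Cd(NCS)₂(acac)]−: Summing ligand charges against the −1 overall charge gives an oxidation state of +2 for cadmium. Cadmium is a group-12 element; Cd(II) is therefore d¹⁰. A d¹⁰ ion has no crystal-field stabilisation preference between square planar and tetrahedral, so four ligands adopt the sterically favoured tetrahedral geometry. → tetrahedral.
For [Pt(CN)₄]²−: Ligand charges: each cyanide is −1. With an overall charge of −2 the platinum centre must be in the +2 oxidation state. Pt sits in group 10, so the d-electron count is 10 − 2 = 8. A 5d d⁸ ion has a large crystal-field splitting; square planar leaves the high-energy d_{x²−y²} orbital empty and maximises CFSE. → square planar.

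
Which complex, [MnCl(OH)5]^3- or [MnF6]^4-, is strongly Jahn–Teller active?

[MnCl(OH)5]^3-: Summing ligand charges against the −3 overall charge gives an oxidation state of +3 for manganese. Group 7 minus oxidation state 3 gives a d⁴ configuration. Chloride and hydroxide are weak-field ligands for a first-row metal, so the complex is high-spin. The t₂g³e_g¹ (high-spin) configuration has an unevenly filled e_g set; the Jahn–Teller theorem predicts a tetragonal distortion (typically axial elongation) to lift the degeneracy.
[MnF6]^4-: Summing ligand charges against the −4 overall charge gives an oxidation state of +2 for manganese. Mn sits in group 7, so the d-electron count is 7 − 2 = 5. Fluoride is a weak-field ligand for a first-row metal, so the complex is high-spin. The d⁵ configuration leaves the e_g set evenly filled (or empty) — no strong Jahn–Teller driving force.

[MnCl(OH)5]^3-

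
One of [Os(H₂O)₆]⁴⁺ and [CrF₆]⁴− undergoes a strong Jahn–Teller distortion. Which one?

[CrF₆]⁴−

[Os(H₂O)₆]⁴⁺: Ligand charges: water is neutral. With an overall charge of +4 the osmium centre must be in the +4 oxidation state. Group 8 minus oxidation state 4 gives a d⁴ configuration. A 5d ion has a large Δₒ and is invariably low-spin. The d⁴ configuration leaves the e_g set evenly filled (or empty) — no strong Jahn–Teller driving force.
[CrF₆]⁴−: Ligand charges: each fluoride is −1. With an overall charge of −4 the chromium centre must be in the +2 oxidation state. Group 6 minus oxidation state 2 gives a d⁴ configuration. Fluoride is a weak-field ligand for a first-row metal, so the complex is high-spin. The t₂g³e_g¹ (high-spin) configuration has an unevenly filled e_g set; the Jahn–Teller theorem predicts a tetragonal distortion (typically axial elongation) to lift the degeneracy.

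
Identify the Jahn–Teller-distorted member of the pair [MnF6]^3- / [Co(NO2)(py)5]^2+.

[MnF6]^3-: Summing ligand charges against the −3 overall charge gives an oxidation state of +3 for manganese. Manganese is a group-7 element; Mn(III) is therefore d⁴. Fluoride is a weak-field ligand for a first-row metal, so the complex is high-spin. The t₂g³e_g¹ (high-spin) configuration has an unevenly filled e_g set; the Jahn–Teller theorem predicts a tetragonal distortion (typically axial elongation) to lift the degeneracy.
[Co(NO2)(py)5]^2+: Ligand charges: each nitro (N-bound nitrite) is −1; pyridine is neutral. With an overall charge of +2 the cobalt centre must be in the +3 oxidation state. Group 9 minus oxidation state 3 gives a d⁶ configuration. Co(III) has an exceptionally large octahedral splitting and is low-spin with essentially every ligand except fluoride. The d⁶ configuration leaves the e_g set evenly filled (or empty) — no strong Jahn–Teller driving force.

[MnF6]^3-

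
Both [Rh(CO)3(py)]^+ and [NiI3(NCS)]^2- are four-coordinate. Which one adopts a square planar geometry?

For [Rh(CO)3(py)]^+: Carbonyl is neutral; pyridine is neutral; balancing the +1 overall charge requires Rh(I). Rhodium is a group-9 element; Rh(I) is therefore d⁸. A 4d d⁸ ion has a large crystal-field splitting; square planar leaves the high-energy d_{x²−y²} orbital empty and maximises CFSE. → square planar.
For [NiI3(NCS)]^2-: Ligand charges: each iodide is −1; each isothiocyanate is −1. With an overall charge of −2 the nickel centre must be in the +2 oxidation state. Ni sits in group 10, so the d-electron count is 10 − 2 = 8. Iodide and isothiocyanate are weak-field ligands. With weak-field ligands the CFSE gain from square planar is small, so a 3d d⁸ ion takes the sterically preferred tetrahedral geometry. → tetrahedral.

[Rh(CO)3(py)]^+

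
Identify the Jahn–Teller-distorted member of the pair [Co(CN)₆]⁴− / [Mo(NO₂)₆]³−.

[Co(CN)₆]⁴−

[Co(CN)₆]⁴−: Summing ligand charges against the −4 overall charge gives an oxidation state of +2 for cobalt. Co sits in group 9, so the d-electron count is 9 − 2 = 7. Cyanide is a strong-field ligand (high in the spectrochemical series) for a first-row metal, so the complex is low-spin. The t₂g⁶e_g¹ (low-spin) configuration has an unevenly filled e_g set; the Jahn–Teller theorem predicts a tetragonal distortion (typically axial elongation) to lift the degeneracy.
[Mo(NO₂)₆]³−: Summing ligand charges against the −3 overall charge gives an oxidation state of +3 for molybdenum. Group 6 minus oxidation state 3 gives a d³ configuration. The d³ configuration leaves the e_g set evenly filled (or empty) — no strong Jahn–Teller driving force.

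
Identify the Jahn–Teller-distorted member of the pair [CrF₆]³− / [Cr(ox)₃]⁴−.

[Cr(ox)₃]⁴−

[CrF₆]³−: Each fluoride is −1; balancing the −3 overall charge requires Cr(III). Cr sits in group 6, so the d-electron count is 6 − 3 = 3. The d³ configuration leaves the e_g set evenly filled (or empty) — no strong Jahn–Teller driving force.
[Cr(ox)₃]⁴−: Summing ligand charges against the −4 overall charge gives an oxidation state of +2 for chromium. Group 6 minus oxidation state 2 gives a d⁴ configuration. Oxalate is a weak-field ligand for a first-row metal, so the complex is high-spin. The t₂g³e_g¹ (high-spin) configuration has an unevenly filled e_g set; the Jahn–Teller theorem predicts a tetragonal distortion (typically axial elongation) to lift the degeneracy.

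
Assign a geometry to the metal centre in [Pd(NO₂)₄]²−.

Each nitro (N-bound nitrite) is −1; balancing the −2 overall charge requires Pd(II).
Pd sits in group 10, so the d-electron count is 10 − 2 = 8.
Coordination number: 4.
A 4d d⁸ ion has a large crystal-field splitting; square planar leaves the high-energy d_{x²−y²} orbital empty and maximises CFSE.

square planar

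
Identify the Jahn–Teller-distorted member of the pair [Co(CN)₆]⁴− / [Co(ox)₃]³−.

[Co(CN)₆]⁴−

[Co(CN)₆]⁴−: Each cyanide is −1; balancing the −4 overall charge requires Co(II). Co sits in group 9, so the d-electron count is 9 − 2 = 7. Cyanide is a strong-field ligand (high in the spectrochemical series) for a first-row metal, so the complex is low-spin. The t₂g⁶e_g¹ (low-spin) configuration has an unevenly filled e_g set; the Jahn–Teller theorem predicts a tetragonal distortion (typically axial elongation) to lift the degeneracy.
[Co(ox)₃]³−: Each oxalate is −2; balancing the −3 overall charge requires Co(III). Co sits in group 9, so the d-electron count is 9 − 3 = 6. Co(III) has an exceptionally large octahedral splitting and is low-spin with essentially every ligand except fluoride. The d⁶ configuration leaves the e_g set evenly filled (or empty) — no strong Jahn–Teller driving force.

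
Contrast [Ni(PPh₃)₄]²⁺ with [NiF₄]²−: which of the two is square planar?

For [Ni(PPh₃)₄]²⁺: Ligand charges: triphenylphosphine is neutral. With an overall charge of +2 the nickel centre must be in the +2 oxidation state. Ni sits in group 10, so the d-electron count is 10 − 2 = 8. Triphenylphosphine is a strong-field ligand (high in the spectrochemical series). A 3d d⁸ ion with strong-field ligands gains enough CFSE to favour square planar over tetrahedral. → square planar.
For [NiF₄]²−: Ligand charges: each fluoride is −1. With an overall charge of −2 the nickel centre must be in the +2 oxidation state. Nickel is a group-10 element; Ni(II) is therefore d⁸. Fluoride is a weak-field ligand. With weak-field ligands the CFSE gain from square planar is small, so a 3d d⁸ ion takes the sterically preferred tetrahedral geometry. → tetrahedral.

[Ni(PPh₃)₄]²⁺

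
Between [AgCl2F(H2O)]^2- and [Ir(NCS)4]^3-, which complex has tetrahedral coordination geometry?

[AgCl2F(H2O)]^2-

For [AgCl2F(H2O)]^2-: Ligand charges: each chloride is −1; each fluoride is −1; water is neutral. With an overall charge of −2 the silver centre must be in the +1 oxidation state. Ag sits in group 11, so the d-electron count is 11 − 1 = 10. A d¹⁰ ion has no crystal-field stabilisation preference between square planar and tetrahedral, so four ligands adopt the sterically favoured tetrahedral geometry. → tetrahedral.
For [Ir(NCS)4]^3-: Ligand charges: each isothiocyanate is −1. With an overall charge of −3 the iridium centre must be in the +1 oxidation state. Iridium is a group-9 element; Ir(I) is therefore d⁸. A 5d d⁸ ion has a large crystal-field splitting; square planar leaves the high-energy d_{x²−y²} orbital empty and maximises CFSE. → square planar.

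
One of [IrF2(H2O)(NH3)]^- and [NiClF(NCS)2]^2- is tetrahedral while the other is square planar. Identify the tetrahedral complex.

[NiClF(NCS)2]^2-

For [IrF2(H2O)(NH3)]^-: Each fluoride is −1; water is neutral; ammonia is neutral; balancing the −1 overall charge requires Ir(I). Iridium is a group-9 element; Ir(I) is therefore d⁸. A 5d d⁸ ion has a large crystal-field splitting; square planar leaves the high-energy d_{x²−y²} orbital empty and maximises CFSE. → square planar.
For [NiClF(NCS)2]^2-: Ligand charges: each chloride is −1; each fluoride is −1; each isothiocyanate is −1. With an overall charge of −2 the nickel centre must be in the +2 oxidation state. Nickel is a group-10 element; Ni(II) is therefore d⁸. Chloride, fluoride, and isothiocyanate are weak-field ligands. With weak-field ligands the CFSE gain from square planar is small, so a 3d d⁸ ion takes the sterically preferred tetrahedral geometry. → tetrahedral.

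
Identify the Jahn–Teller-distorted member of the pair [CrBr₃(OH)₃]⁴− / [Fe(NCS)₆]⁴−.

[CrBr₃(OH)₃]⁴−: Each bromide is −1; each hydroxide is −1; balancing the −4 overall charge requires Cr(II). Cr sits in group 6, so the d-electron count is 6 − 2 = 4. Bromide and hydroxide are weak-field ligands for a first-row metal, so the complex is high-spin. The t₂g³e_g¹ (high-spin) configuration has an unevenly filled e_g set; the Jahn–Teller theorem predicts a tetragonal distortion (typically axial elongation) to lift the degeneracy.
[Fe(NCS)₆]⁴−: Ligand charges: each isothiocyanate is −1. With an overall charge of −4 the iron centre must be in the +2 oxidation state. Iron is a group-8 element; Fe(II) is therefore d⁶. Isothiocyanate is a weak-field ligand for a first-row metal, so the complex is high-spin. The d⁶ configuration leaves the e_g set evenly filled (or empty) — no strong Jahn–Teller driving force.

[CrBr₃(OH)₃]⁴−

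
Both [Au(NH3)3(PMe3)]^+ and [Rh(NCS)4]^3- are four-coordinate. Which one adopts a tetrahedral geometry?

For [Au(NH3)3(PMe3)]^+: Summing ligand charges against the +1 overall charge gives an oxidation state of +1 for gold. Group 11 minus oxidation state 1 gives a d¹⁰ configuration. A d¹⁰ ion has no crystal-field stabilisation preference between square planar and tetrahedral, so four ligands adopt the sterically favoured tetrahedral geometry. → tetrahedral.
For [Rh(NCS)4]^3-: Ligand charges: each isothiocyanate is −1. With an overall charge of −3 the rhodium centre must be in the +1 oxidation state. Group 9 minus oxidation state 1 gives a d⁸ configuration. A 4d d⁸ ion has a large crystal-field splitting; square planar leaves the high-energy d_{x²−y²} orbital empty and maximises CFSE. → square planar.

[Au(NH3)3(PMe3)]^+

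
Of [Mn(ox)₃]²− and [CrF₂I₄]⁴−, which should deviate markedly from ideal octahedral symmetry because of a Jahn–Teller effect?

[CrF₂I₄]⁴−

[Mn(ox)₃]²−: Summing ligand charges against the −2 overall charge gives an oxidation state of +4 for manganese. Group 7 minus oxidation state 4 gives a d³ configuration. The d³ configuration leaves the e_g set evenly filled (or empty) — no strong Jahn–Teller driving force.
[CrF₂I₄]⁴−: Each fluoride is −1; each iodide is −1; balancing the −4 overall charge requires Cr(II). Group 6 minus oxidation state 2 gives a d⁴ configuration. Fluoride and iodide are weak-field ligands for a first-row metal, so the complex is high-spin. The t₂g³e_g¹ (high-spin) configuration has an unevenly filled e_g set; the Jahn–Teller theorem predicts a tetragonal distortion (typically axial elongation) to lift the degeneracy.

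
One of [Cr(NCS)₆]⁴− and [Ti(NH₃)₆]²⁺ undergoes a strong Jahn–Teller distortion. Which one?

[Cr(NCS)₆]⁴−: Summing ligand charges against the −4 overall charge gives an oxidation state of +2 for chromium. Group 6 minus oxidation state 2 gives a d⁴ configuration. Isothiocyanate is a weak-field ligand for a first-row metal, so the complex is high-spin. The t₂g³e_g¹ (high-spin) configuration has an unevenly filled e_g set; the Jahn–Teller theorem predicts a tetragonal distortion (typically axial elongation) to lift the degeneracy.
[Ti(NH₃)₆]²⁺: Ligand charges: ammonia is neutral. With an overall charge of +2 the titanium centre must be in the +2 oxidation state. Group 4 minus oxidation state 2 gives a d² configuration. The d² configuration leaves the e_g set evenly filled (or empty) — no strong Jahn–Teller driving force.

[Cr(NCS)₆]⁴−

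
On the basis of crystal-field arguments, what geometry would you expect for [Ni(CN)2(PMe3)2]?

square planar

Each cyanide is −1; trimethylphosphine is neutral; balancing the 0 overall charge requires Ni(II).
Ni sits in group 10, so the d-electron count is 10 − 2 = 8.
With 4 monodentate ligands the coordination number is 4.
Cyanide and trimethylphosphine are strong-field ligands (high in the spectrochemical series).
A 3d d⁸ ion with strong-field ligands gains enough CFSE to favour square planar over tetrahedral.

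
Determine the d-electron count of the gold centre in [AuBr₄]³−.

d¹⁰

Summing ligand charges against the −3 overall charge gives an oxidation state of +1 for gold.
Au sits in group 11, so the d-electron count is 11 − 1 = 10.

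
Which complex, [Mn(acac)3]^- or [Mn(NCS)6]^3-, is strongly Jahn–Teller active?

[Mn(acac)3]^-: Each acetylacetonate is −1; balancing the −1 overall charge requires Mn(II). Mn sits in group 7, so the d-electron count is 7 − 2 = 5. Acetylacetonate is a weak-field ligand for a first-row metal, so the complex is high-spin. The d⁵ configuration leaves the e_g set evenly filled (or empty) — no strong Jahn–Teller driving force.
[Mn(NCS)6]^3-: Summing ligand charges against the −3 overall charge gives an oxidation state of +3 for manganese. Group 7 minus oxidation state 3 gives a d⁴ configuration. Isothiocyanate is a weak-field ligand for a first-row metal, so the complex is high-spin. The t₂g³e_g¹ (high-spin) configuration has an unevenly filled e_g set; the Jahn–Teller theorem predicts a tetragonal distortion (typically axial elongation) to lift the degeneracy.

[Mn(NCS)6]^3-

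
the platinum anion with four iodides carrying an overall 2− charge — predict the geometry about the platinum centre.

Summing ligand charges against the −2 overall charge gives an oxidation state of +2 for platinum.
Group 10 minus oxidation state 2 gives a d⁸ configuration.
With 4 monodentate ligands the coordination number is 4.
A 5d d⁸ ion has a large crystal-field splitting; square planar leaves the high-energy d_{x²−y²} orbital empty and maximises CFSE.

square planar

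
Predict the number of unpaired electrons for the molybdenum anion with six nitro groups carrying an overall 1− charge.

Ligand charges: each nitro (N-bound nitrite) is −1. With an overall charge of −1 the molybdenum centre must be in the +5 oxidation state.
Molybdenum is a group-6 element; Mo(V) is therefore d¹.
In an octahedral field the d¹ configuration is t₂g¹e_g⁰ (only one arrangement possible), giving 1 unpaired electron.

1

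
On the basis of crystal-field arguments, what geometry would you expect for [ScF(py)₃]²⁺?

Ligand charges: each fluoride is −1; pyridine is neutral. With an overall charge of +2 the scandium centre must be in the +3 oxidation state.
Sc sits in group 3, so the d-electron count is 3 − 3 = 0.
Coordination number: 4.
A d⁰ ion has no crystal-field stabilisation preference between square planar and tetrahedral, so four ligands adopt the sterically favoured tetrahedral geometry.

tetrahedral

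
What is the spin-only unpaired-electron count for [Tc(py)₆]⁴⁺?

3

Pyridine is neutral; balancing the +4 overall charge requires Tc(IV).
Tc sits in group 7, so the d-electron count is 7 − 4 = 3.
In an octahedral field the d³ configuration is t₂g³e_g⁰ (only one arrangement possible), giving 3 unpaired electrons.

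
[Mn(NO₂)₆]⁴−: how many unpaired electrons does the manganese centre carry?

1

Each nitro (N-bound nitrite) is −1; balancing the −4 overall charge requires Mn(II).
Group 7 minus oxidation state 2 gives a d⁵ configuration.
The spin state decides the count: Nitro (N-bound nitrite) is a strong-field ligand (high in the spectrochemical series) for a first-row metal, so the complex is low-spin.
An octahedral low-spin d⁵ ion is t₂g⁵e_g⁰, giving 1 unpaired electron.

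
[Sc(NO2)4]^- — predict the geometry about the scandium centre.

tetrahedral

Each nitro (N-bound nitrite) is −1; balancing the −1 overall charge requires Sc(III).
Group 3 minus oxidation state 3 gives a d⁰ configuration.
With 4 monodentate ligands the coordination number is 4.
A d⁰ ion has no crystal-field stabilisation preference between square planar and tetrahedral, so four ligands adopt the sterically favoured tetrahedral geometry.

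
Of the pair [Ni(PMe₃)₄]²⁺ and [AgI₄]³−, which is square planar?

For [Ni(PMe₃)₄]²⁺: Trimethylphosphine is neutral; balancing the +2 overall charge requires Ni(II). Group 10 minus oxidation state 2 gives a d⁸ configuration. Trimethylphosphine is a strong-field ligand (high in the spectrochemical series). A 3d d⁸ ion with strong-field ligands gains enough CFSE to favour square planar over tetrahedral. → square planar.
For [AgI₄]³−: Summing ligand charges against the −3 overall charge gives an oxidation state of +1 for silver. Ag sits in group 11, so the d-electron count is 11 − 1 = 10. A d¹⁰ ion has no crystal-field stabilisation preference between square planar and tetrahedral, so four ligands adopt the sterically favoured tetrahedral geometry. → tetrahedral.

[Ni(PMe₃)₄]²⁺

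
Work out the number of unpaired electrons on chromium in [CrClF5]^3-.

Summing ligand charges against the −3 overall charge gives an oxidation state of +3 for chromium.
Group 6 minus oxidation state 3 gives a d³ configuration.
In an octahedral field the d³ configuration is t₂g³e_g⁰ (only one arrangement possible), giving 3 unpaired electrons.

3 unpaired electrons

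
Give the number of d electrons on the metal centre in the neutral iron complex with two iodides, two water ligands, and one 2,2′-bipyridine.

d⁶

Ligand charges: each iodide is −1; water is neutral; 2,2′-bipyridine is neutral. With an overall charge of 0 the iron centre must be in the +2 oxidation state.
Iron is a group-8 element; Fe(II) is therefore d⁶.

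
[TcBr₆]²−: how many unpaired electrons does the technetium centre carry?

3

Summing ligand charges against the −2 overall charge gives an oxidation state of +4 for technetium.
Technetium is a group-7 element; Tc(IV) is therefore d³.
In an octahedral field the d³ configuration is t₂g³e_g⁰ (only one arrangement possible), giving 3 unpaired electrons.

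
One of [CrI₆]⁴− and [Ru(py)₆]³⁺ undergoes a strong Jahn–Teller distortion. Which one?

[CrI₆]⁴−

[CrI₆]⁴−: Ligand charges: each iodide is −1. With an overall charge of −4 the chromium centre must be in the +2 oxidation state. Chromium is a group-6 element; Cr(II) is therefore d⁴. Iodide is a weak-field ligand for a first-row metal, so the complex is high-spin. The t₂g³e_g¹ (high-spin) configuration has an unevenly filled e_g set; the Jahn–Teller theorem predicts a tetragonal distortion (typically axial elongation) to lift the degeneracy.
[Ru(py)₆]³⁺: Summing ligand charges against the +3 overall charge gives an oxidation state of +3 for ruthenium. Ruthenium is a group-8 element; Ru(III) is therefore d⁵. A 4d ion has a large Δₒ and is invariably low-spin. The d⁵ configuration leaves the e_g set evenly filled (or empty) — no strong Jahn–Teller driving force.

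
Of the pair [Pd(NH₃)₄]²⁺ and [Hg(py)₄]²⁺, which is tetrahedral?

For [Pd(NH₃)₄]²⁺: Summing ligand charges against the +2 overall charge gives an oxidation state of +2 for palladium. Pd sits in group 10, so the d-electron count is 10 − 2 = 8. A 4d d⁸ ion has a large crystal-field splitting; square planar leaves the high-energy d_{x²−y²} orbital empty and maximises CFSE. → square planar.
For [Hg(py)₄]²⁺: Pyridine is neutral; balancing the +2 overall charge requires Hg(II). Mercury is a group-12 element; Hg(II) is therefore d¹⁰. A d¹⁰ ion has no crystal-field stabilisation preference between square planar and tetrahedral, so four ligands adopt the sterically favoured tetrahedral geometry. → tetrahedral.

[Hg(py)₄]²⁺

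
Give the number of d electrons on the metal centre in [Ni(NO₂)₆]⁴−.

Ligand charges: each nitro (N-bound nitrite) is −1. With an overall charge of −4 the nickel centre must be in the +2 oxidation state.
Nickel is a group-10 element; Ni(II) is therefore d⁸.

d⁸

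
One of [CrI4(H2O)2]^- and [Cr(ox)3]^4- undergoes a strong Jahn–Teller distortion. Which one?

[CrI4(H2O)2]^-: Each iodide is −1; water is neutral; balancing the −1 overall charge requires Cr(III). Chromium is a group-6 element; Cr(III) is therefore d³. The d³ configuration leaves the e_g set evenly filled (or empty) — no strong Jahn–Teller driving force.
[Cr(ox)3]^4-: Ligand charges: each oxalate is −2. With an overall charge of −4 the chromium centre must be in the +2 oxidation state. Group 6 minus oxidation state 2 gives a d⁴ configuration. Oxalate is a weak-field ligand for a first-row metal, so the complex is high-spin. The t₂g³e_g¹ (high-spin) configuration has an unevenly filled e_g set; the Jahn–Teller theorem predicts a tetragonal distortion (typically axial elongation) to lift the degeneracy.

[Cr(ox)3]^4-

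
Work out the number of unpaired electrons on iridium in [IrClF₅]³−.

0 unpaired electrons

Each chloride is −1; each fluoride is −1; balancing the −3 overall charge requires Ir(III).
Iridium is a group-9 element; Ir(III) is therefore d⁶.
The spin state decides the count: a 5d ion has a large Δₒ and is invariably low-spin.
An octahedral low-spin d⁶ ion is t₂g⁶e_g⁰, giving 0 unpaired electrons.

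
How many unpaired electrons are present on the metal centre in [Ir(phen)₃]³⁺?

0

Ligand charges: 1,10-phenanthroline is neutral. With an overall charge of +3 the iridium centre must be in the +3 oxidation state.
Group 9 minus oxidation state 3 gives a d⁶ configuration.
Counting donor atoms: 3×1,10-phenanthroline (bidentate) → 6 donors. Coordination number = 6.
The spin state decides the count: a 5d ion has a large Δₒ and is invariably low-spin.
An octahedral low-spin d⁶ ion is t₂g⁶e_g⁰, giving 0 unpaired electrons.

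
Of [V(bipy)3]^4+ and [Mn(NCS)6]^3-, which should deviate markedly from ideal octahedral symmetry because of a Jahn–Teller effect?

[V(bipy)3]^4+: Summing ligand charges against the +4 overall charge gives an oxidation state of +4 for vanadium. V sits in group 5, so the d-electron count is 5 − 4 = 1. The d¹ configuration leaves the e_g set evenly filled (or empty) — no strong Jahn–Teller driving force.
[Mn(NCS)6]^3-: Each isothiocyanate is −1; balancing the −3 overall charge requires Mn(III). Mn sits in group 7, so the d-electron count is 7 − 3 = 4. Isothiocyanate is a weak-field ligand for a first-row metal, so the complex is high-spin. The t₂g³e_g¹ (high-spin) configuration has an unevenly filled e_g set; the Jahn–Teller theorem predicts a tetragonal distortion (typically axial elongation) to lift the degeneracy.

[Mn(NCS)6]^3-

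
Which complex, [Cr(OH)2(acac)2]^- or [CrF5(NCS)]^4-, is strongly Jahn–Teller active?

[Cr(OH)2(acac)2]^-: Summing ligand charges against the −1 overall charge gives an oxidation state of +3 for chromium. Cr sits in group 6, so the d-electron count is 6 − 3 = 3. The d³ configuration leaves the e_g set evenly filled (or empty) — no strong Jahn–Teller driving force.
[CrF5(NCS)]^4-: Ligand charges: each fluoride is −1; each isothiocyanate is −1. With an overall charge of −4 the chromium centre must be in the +2 oxidation state. Chromium is a group-6 element; Cr(II) is therefore d⁴. Fluoride and isothiocyanate are weak-field ligands for a first-row metal, so the complex is high-spin. The t₂g³e_g¹ (high-spin) configuration has an unevenly filled e_g set; the Jahn–Teller theorem predicts a tetragonal distortion (typically axial elongation) to lift the degeneracy.

[CrF5(NCS)]^4-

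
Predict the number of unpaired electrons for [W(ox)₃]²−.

Summing ligand charges against the −2 overall charge gives an oxidation state of +4 for tungsten.
Tungsten is a group-6 element; W(IV) is therefore d².
Counting donor atoms: 3×oxalate (bidentate) → 6 donors. Coordination number = 6.
In an octahedral field the d² configuration is t₂g²e_g⁰ (only one arrangement possible), giving 2 unpaired electrons.

2 unpaired electrons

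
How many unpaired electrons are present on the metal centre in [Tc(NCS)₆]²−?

3

Summing ligand charges against the −2 overall charge gives an oxidation state of +4 for technetium.
Group 7 minus oxidation state 4 gives a d³ configuration.
In an octahedral field the d³ configuration is t₂g³e_g⁰ (only one arrangement possible), giving 3 unpaired electrons.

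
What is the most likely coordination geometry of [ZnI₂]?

linear

Ligand charges: each iodide is −1. With an overall charge of 0 the zinc centre must be in the +2 oxidation state.
Zn sits in group 12, so the d-electron count is 12 − 2 = 10.
Coordination number: 2.
A d¹⁰ ion with only two ligands adopts a linear arrangement (sp hybridisation; no CFSE preference).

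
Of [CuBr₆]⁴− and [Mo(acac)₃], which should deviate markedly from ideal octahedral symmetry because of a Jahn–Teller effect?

[CuBr₆]⁴−: Each bromide is −1; balancing the −4 overall charge requires Cu(II). Cu sits in group 11, so the d-electron count is 11 − 2 = 9. The t₂g⁶e_g³ configuration has an unevenly filled e_g set; the Jahn–Teller theorem predicts a tetragonal distortion (typically axial elongation) to lift the degeneracy.
[Mo(acac)₃]: Summing ligand charges against the 0 overall charge gives an oxidation state of +3 for molybdenum. Group 6 minus oxidation state 3 gives a d³ configuration. The d³ configuration leaves the e_g set evenly filled (or empty) — no strong Jahn–Teller driving force.

[CuBr₆]⁴−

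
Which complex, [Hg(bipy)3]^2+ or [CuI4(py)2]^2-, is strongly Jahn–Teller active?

[CuI4(py)2]^2-

[Hg(bipy)3]^2+: Ligand charges: 2,2′-bipyridine is neutral. With an overall charge of +2 the mercury centre must be in the +2 oxidation state. Hg sits in group 12, so the d-electron count is 12 − 2 = 10. The d¹⁰ configuration leaves the e_g set evenly filled (or empty) — no strong Jahn–Teller driving force.
[CuI4(py)2]^2-: Ligand charges: each iodide is −1; pyridine is neutral. With an overall charge of −2 the copper centre must be in the +2 oxidation state. Cu sits in group 11, so the d-electron count is 11 − 2 = 9. The t₂g⁶e_g³ configuration has an unevenly filled e_g set; the Jahn–Teller theorem predicts a tetragonal distortion (typically axial elongation) to lift the degeneracy.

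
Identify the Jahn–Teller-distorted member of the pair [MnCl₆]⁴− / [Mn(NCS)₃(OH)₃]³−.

[MnCl₆]⁴−: Ligand charges: each chloride is −1. With an overall charge of −4 the manganese centre must be in the +2 oxidation state. Group 7 minus oxidation state 2 gives a d⁵ configuration. Chloride is a weak-field ligand for a first-row metal, so the complex is high-spin. The d⁵ configuration leaves the e_g set evenly filled (or empty) — no strong Jahn–Teller driving force.
[Mn(NCS)₃(OH)₃]³−: Summing ligand charges against the −3 overall charge gives an oxidation state of +3 for manganese. Group 7 minus oxidation state 3 gives a d⁴ configuration. Hydroxide and isothiocyanate are weak-field ligands for a first-row metal, so the complex is high-spin. The t₂g³e_g¹ (high-spin) configuration has an unevenly filled e_g set; the Jahn–Teller theorem predicts a tetragonal distortion (typically axial elongation) to lift the degeneracy.

[Mn(NCS)₃(OH)₃]³−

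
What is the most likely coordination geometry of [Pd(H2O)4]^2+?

square planar

Ligand charges: water is neutral. With an overall charge of +2 the palladium centre must be in the +2 oxidation state.
Palladium is a group-10 element; Pd(II) is therefore d⁸.
With 4 monodentate ligands the coordination number is 4.
A 4d d⁸ ion has a large crystal-field splitting; square planar leaves the high-energy d_{x²−y²} orbital empty and maximises CFSE.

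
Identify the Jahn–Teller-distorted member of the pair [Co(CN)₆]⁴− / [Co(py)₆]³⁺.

[Co(CN)₆]⁴−: Summing ligand charges against the −4 overall charge gives an oxidation state of +2 for cobalt. Co sits in group 9, so the d-electron count is 9 − 2 = 7. Cyanide is a strong-field ligand (high in the spectrochemical series) for a first-row metal, so the complex is low-spin. The t₂g⁶e_g¹ (low-spin) configuration has an unevenly filled e_g set; the Jahn–Teller theorem predicts a tetragonal distortion (typically axial elongation) to lift the degeneracy.
[Co(py)₆]³⁺: Pyridine is neutral; balancing the +3 overall charge requires Co(III). Cobalt is a group-9 element; Co(III) is therefore d⁶. Co(III) has an exceptionally large octahedral splitting and is low-spin with essentially every ligand except fluoride. The d⁶ configuration leaves the e_g set evenly filled (or empty) — no strong Jahn–Teller driving force.

[Co(CN)₆]⁴−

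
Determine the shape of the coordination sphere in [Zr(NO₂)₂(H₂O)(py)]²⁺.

tetrahedral

Summing ligand charges against the +2 overall charge gives an oxidation state of +4 for zirconium.
Group 4 minus oxidation state 4 gives a d⁰ configuration.
Coordination number: 4.
A d⁰ ion has no crystal-field stabilisation preference between square planar and tetrahedral, so four ligands adopt the sterically favoured tetrahedral geometry.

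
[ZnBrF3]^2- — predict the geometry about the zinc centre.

Summing ligand charges against the −2 overall charge gives an oxidation state of +2 for zinc.
Zn sits in group 12, so the d-electron count is 12 − 2 = 10.
Coordination number: 4.
A d¹⁰ ion has no crystal-field stabilisation preference between square planar and tetrahedral, so four ligands adopt the sterically favoured tetrahedral geometry.

tetrahedral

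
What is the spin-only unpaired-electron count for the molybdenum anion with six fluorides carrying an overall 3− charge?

Summing ligand charges against the −3 overall charge gives an oxidation state of +3 for molybdenum.
Molybdenum is a group-6 element; Mo(III) is therefore d³.
In an octahedral field the d³ configuration is t₂g³e_g⁰ (only one arrangement possible), giving 3 unpaired electrons.

3 unpaired electrons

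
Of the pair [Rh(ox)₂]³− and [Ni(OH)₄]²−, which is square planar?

[Rh(ox)₂]³−

For [Rh(ox)₂]³−: Ligand charges: each oxalate is −2. With an overall charge of −3 the rhodium centre must be in the +1 oxidation state. Rh sits in group 9, so the d-electron count is 9 − 1 = 8. A 4d d⁸ ion has a large crystal-field splitting; square planar leaves the high-energy d_{x²−y²} orbital empty and maximises CFSE. → square planar.
For [Ni(OH)₄]²−: Each hydroxide is −1; balancing the −2 overall charge requires Ni(II). Group 10 minus oxidation state 2 gives a d⁸ configuration. Hydroxide is a weak-field ligand. With weak-field ligands the CFSE gain from square planar is small, so a 3d d⁸ ion takes the sterically preferred tetrahedral geometry. → tetrahedral.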